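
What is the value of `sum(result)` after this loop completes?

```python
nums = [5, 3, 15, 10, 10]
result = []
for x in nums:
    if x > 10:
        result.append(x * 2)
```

Sum of doubled values > 10
`result` takes the values: [] → [30]
So `sum(result)` = 30

Answer: 30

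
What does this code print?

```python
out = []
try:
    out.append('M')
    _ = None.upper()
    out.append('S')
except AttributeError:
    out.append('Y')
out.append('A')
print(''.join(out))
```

Execution trace: 'M' (try body) → 'Y' (except AttributeError) → 'A' (after the try/except). Output: MYA

Answer: MYA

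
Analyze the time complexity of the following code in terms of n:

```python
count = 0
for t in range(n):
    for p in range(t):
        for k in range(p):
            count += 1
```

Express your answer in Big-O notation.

Each loop level contributes: n × n × n. Multiplying the contributions gives O(n^3).

Answer: O(n^3)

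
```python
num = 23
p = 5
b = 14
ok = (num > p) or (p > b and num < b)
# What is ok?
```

Trace:
`num = 23` → num = 23
`p = 5` → p = 5
`b = 14` → b = 14
`ok = (num > p) or (p > b and num < b)` → ok = True
So ok = True

Answer: True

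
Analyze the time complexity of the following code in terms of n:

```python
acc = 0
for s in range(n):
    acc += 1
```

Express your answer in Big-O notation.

Each loop level contributes: n. Multiplying the contributions gives O(n).

Answer: O(n)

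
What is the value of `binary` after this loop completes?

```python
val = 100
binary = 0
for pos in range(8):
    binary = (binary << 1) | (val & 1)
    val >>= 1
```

Reverse lowest 8 bits of 100
`binary` takes the values: 0 → 1 → 2 → 4 → 9 → 19 → 38

Answer: 38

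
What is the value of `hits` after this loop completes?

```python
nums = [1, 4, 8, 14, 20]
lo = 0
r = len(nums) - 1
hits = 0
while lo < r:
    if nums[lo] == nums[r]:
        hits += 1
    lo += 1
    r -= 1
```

Count matching pairs from ends
`hits` takes the values: 0

Answer: 0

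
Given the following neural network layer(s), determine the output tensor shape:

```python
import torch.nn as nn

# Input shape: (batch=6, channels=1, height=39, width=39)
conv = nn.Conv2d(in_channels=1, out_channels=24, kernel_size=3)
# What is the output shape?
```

Input: (6, 1, 39, 39) -> Output: (6, 24, 37, 37)

Answer: (6, 24, 37, 37)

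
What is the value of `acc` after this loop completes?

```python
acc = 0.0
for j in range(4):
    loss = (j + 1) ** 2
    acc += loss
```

Sum of squared losses 1² + 2² + ... + 4²
`acc` takes the values: 0.0 → 1.0 → 5.0 → 14.0 → 30.0

Answer: 30.0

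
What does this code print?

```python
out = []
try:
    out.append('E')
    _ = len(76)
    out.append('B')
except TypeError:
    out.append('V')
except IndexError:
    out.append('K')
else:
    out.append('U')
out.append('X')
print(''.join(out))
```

Execution trace: 'E' (try body) → 'V' (except TypeError) → 'X' (after the try/except). Output: EVX

Answer: EVX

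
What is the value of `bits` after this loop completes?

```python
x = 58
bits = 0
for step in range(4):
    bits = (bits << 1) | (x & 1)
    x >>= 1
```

Reverse lowest 4 bits of 58
`bits` takes the values: 0 → 1 → 2 → 5

Answer: 5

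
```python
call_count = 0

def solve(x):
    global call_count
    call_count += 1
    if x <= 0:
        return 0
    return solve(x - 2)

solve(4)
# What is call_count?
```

Linear recursion stepping by 2: 3 calls from x=4 down to ≤0.

Answer: 3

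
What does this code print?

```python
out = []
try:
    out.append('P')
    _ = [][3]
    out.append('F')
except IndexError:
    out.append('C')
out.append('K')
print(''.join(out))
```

Execution trace: 'P' (try body) → 'C' (except IndexError) → 'K' (after the try/except). Output: PCK

Answer: PCK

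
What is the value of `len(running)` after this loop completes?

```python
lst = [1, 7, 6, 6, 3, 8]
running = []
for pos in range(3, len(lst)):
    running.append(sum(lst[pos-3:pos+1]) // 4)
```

Number of 4-element averages
`running` takes the values: [] → [5] → [5, 5] → [5, 5, 5]
So `len(running)` = 3

Answer: 3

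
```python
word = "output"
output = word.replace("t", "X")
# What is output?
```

Trace:
`word = "output"` → word = 'output'
`output = word.replace("t", "X")` → output = 'ouXpuX'
So output = 'ouXpuX'

Answer: 'ouXpuX'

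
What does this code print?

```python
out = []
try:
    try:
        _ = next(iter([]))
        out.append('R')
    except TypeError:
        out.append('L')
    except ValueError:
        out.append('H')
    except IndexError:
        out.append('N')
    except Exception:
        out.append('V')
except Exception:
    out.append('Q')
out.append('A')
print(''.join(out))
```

Execution trace: 'V' (inner except Exception) → 'A' (after the try/except). Output: VA

Answer: VA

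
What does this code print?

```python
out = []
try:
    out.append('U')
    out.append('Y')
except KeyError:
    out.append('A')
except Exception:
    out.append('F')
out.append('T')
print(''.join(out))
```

Execution trace: 'U' (try body) → 'Y' (try body, no exception) → 'T' (after the try/except). Output: UYT

Answer: UYT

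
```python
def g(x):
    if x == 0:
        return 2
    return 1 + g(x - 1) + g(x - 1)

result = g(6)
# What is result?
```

g(x) = 1 + 2·g(x-1), g(0)=2. Closed form: (2+1)·2^6 - 1 = 191.

Answer: 191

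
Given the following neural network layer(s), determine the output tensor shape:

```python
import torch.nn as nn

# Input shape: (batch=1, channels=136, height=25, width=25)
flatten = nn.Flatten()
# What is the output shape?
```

Input: (1, 136, 25, 25) -> Output: (1, 85000)

Answer: (1, 85000)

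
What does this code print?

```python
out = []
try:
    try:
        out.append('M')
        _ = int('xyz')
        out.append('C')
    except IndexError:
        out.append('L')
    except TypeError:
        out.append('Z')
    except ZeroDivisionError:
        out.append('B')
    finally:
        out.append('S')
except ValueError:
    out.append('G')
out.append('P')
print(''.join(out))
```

Execution trace: 'M' (try body) → 'S' (finally) → 'G' (outer except ValueError) → 'P' (after the try/except). Output: MSGP

Answer: MSGP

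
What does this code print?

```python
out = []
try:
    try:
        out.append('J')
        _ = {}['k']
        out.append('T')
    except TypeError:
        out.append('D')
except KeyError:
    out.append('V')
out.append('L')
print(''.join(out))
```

Execution trace: 'J' (try body) → 'V' (outer except KeyError) → 'L' (after the try/except). Output: JVL

Answer: JVL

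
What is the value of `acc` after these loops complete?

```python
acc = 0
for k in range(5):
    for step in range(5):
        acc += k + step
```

Sum of all k+step for k,step in 5x5
`acc` takes the values: 0 → 1 → 3 → 6 → 10 → 11 → 13 → 16 → 20 → 25 → 27 → 30 → 34 → 39 → 45 → 48 → 52 → 57 → 63 → 70 → 74 → 79 → 85 → 92 → 100

Answer: 100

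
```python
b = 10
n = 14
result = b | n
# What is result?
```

Trace:
`b = 10` → b = 10
`n = 14` → n = 14
`result = b | n` → result = 14
So result = 14

Answer: 14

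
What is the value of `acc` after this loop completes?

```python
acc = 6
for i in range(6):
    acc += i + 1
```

Start at 6, add 1 to 6 = 27
`acc` takes the values: 6 → 7 → 9 → 12 → 16 → 21 → 27

Answer: 27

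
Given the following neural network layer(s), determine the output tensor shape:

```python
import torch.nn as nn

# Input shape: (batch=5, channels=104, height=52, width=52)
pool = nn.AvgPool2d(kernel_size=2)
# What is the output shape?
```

Input: (5, 104, 52, 52) -> Output: (5, 104, 26, 26)

Answer: (5, 104, 26, 26)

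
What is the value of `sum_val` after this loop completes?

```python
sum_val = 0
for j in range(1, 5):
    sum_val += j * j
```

Sum of squares 1² to 4² = 30
`sum_val` takes the values: 0 → 1 → 5 → 14 → 30

Answer: 30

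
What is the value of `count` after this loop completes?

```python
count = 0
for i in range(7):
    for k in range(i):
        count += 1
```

Triangle number: 0+1+2+...+6
`count` takes the values: 0 → 1 → 2 → 3 → 4 → 5 → 6 → 7 → 8 → 9 → 10 → 11 → 12 → 13 → 14 → 15 → 16 → 17 → 18 → 19 → 20 → 21

Answer: 21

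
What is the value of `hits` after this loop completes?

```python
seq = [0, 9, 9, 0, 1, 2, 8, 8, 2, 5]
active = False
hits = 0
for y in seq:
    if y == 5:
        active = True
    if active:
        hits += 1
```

Count elements after first 5 in [0, 9, 9, 0, 1, 2, 8, 8, 2, 5]
`hits` takes the values: 0 → 1

Answer: 1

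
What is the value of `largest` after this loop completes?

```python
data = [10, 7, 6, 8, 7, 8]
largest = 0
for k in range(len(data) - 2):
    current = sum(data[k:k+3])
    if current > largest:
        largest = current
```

Max sum of 3-element window in [10, 7, 6, 8, 7, 8]
`largest` takes the values: 0 → 23

Answer: 23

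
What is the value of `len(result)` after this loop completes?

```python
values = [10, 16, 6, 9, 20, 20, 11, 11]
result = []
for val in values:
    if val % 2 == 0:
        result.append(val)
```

Count even numbers in [10, 16, 6, 9, 20, 20, 11, 11]
`result` takes the values: [] → [10] → [10, 16] → [10, 16, 6] → [10, 16, 6, 20] → [10, 16, 6, 20, 20]
So `len(result)` = 5

Answer: 5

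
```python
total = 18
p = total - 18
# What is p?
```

Trace:
`total = 18` → total = 18
`p = total - 18` → p = 0
So p = 0

Answer: 0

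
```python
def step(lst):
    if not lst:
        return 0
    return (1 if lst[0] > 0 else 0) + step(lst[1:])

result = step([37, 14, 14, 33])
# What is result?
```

Count of positive elements in [37, 14, 14, 33] = 4

Answer: 4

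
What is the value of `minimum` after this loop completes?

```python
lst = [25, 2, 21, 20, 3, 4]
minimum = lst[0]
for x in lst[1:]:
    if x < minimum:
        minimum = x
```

Minimum of [25, 2, 21, 20, 3, 4]
`minimum` takes the values: 25 → 2

Answer: 2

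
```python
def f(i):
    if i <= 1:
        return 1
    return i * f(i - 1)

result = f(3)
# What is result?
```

f(3) = 3 * 2 * 1 = 6

Answer: 6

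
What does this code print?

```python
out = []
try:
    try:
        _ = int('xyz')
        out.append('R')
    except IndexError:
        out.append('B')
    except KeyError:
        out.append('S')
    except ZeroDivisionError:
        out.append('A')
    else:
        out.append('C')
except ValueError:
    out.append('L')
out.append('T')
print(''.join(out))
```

Execution trace: 'L' (outer except ValueError) → 'T' (after the try/except). Output: LT

Answer: LT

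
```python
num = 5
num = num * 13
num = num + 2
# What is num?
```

Trace:
`num = 5` → num = 5
`num = num * 13` → num = 65
`num = num + 2` → num = 67
So num = 67

Answer: 67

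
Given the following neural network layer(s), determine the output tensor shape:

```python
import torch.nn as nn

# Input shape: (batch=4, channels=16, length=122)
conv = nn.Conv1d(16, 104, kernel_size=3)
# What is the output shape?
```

Input: (4, 16, 122) -> Output: (4, 104, 120)

Answer: (4, 104, 120)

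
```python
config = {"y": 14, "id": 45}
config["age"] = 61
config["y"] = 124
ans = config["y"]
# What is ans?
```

Trace:
`config = {"y": 14, "id": 45}` → config = {'y': 14, 'id': 45}
`config["age"] = 61` → config = {'y': 14, 'id': 45, 'age': 61}
`config["y"] = 124` → config = {'y': 124, 'id': 45, 'age': 61}
`ans = config["y"]` → ans = 124
So ans = 124

Answer: 124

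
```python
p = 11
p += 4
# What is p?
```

Trace:
`p = 11` → p = 11
`p += 4` → p = 15
So p = 15

Answer: 15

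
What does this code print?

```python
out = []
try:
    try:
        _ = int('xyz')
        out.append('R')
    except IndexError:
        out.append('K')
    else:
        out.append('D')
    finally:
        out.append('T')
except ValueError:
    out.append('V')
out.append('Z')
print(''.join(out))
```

Execution trace: 'T' (finally) → 'V' (outer except ValueError) → 'Z' (after the try/except). Output: TVZ

Answer: TVZ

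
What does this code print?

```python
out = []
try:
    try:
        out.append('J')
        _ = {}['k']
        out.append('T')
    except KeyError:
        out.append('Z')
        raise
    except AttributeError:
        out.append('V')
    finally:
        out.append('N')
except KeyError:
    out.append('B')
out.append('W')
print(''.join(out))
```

Execution trace: 'J' (inner try body) → 'Z' (inner except KeyError) → 'N' (inner finally) → 'B' (outer except KeyError) → 'W' (after the try/except). Output: JZNBW

Answer: JZNBW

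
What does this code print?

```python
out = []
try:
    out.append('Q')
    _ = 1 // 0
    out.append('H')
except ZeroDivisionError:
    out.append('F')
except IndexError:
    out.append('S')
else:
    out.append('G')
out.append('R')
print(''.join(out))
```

Execution trace: 'Q' (try body) → 'F' (except ZeroDivisionError) → 'R' (after the try/except). Output: QFR

Answer: QFR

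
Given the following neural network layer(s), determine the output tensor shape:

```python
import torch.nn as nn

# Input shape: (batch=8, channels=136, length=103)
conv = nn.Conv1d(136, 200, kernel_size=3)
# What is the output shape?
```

Input: (8, 136, 103) -> Output: (8, 200, 101)

Answer: (8, 200, 101)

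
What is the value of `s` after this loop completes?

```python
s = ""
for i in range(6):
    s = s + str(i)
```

Concatenate digits 0 to 5
`s` takes the values: "" → "0" → "01" → "012" → "0123" → "01234" → "012345"

Answer: "012345"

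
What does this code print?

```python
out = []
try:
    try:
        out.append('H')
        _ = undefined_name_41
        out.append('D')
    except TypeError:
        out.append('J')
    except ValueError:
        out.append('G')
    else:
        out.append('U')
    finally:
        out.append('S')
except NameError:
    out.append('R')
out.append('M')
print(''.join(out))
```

Execution trace: 'H' (try body) → 'S' (finally) → 'R' (outer except NameError) → 'M' (after the try/except). Output: HSRM

Answer: HSRM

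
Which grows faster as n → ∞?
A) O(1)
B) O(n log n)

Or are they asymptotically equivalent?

O(1) vs O(n log n): Higher order terms dominate.

Answer: B) O(n log n) grows faster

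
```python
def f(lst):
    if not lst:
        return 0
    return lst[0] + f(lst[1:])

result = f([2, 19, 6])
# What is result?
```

2 + 19 + 6 + 0 = 27

Answer: 27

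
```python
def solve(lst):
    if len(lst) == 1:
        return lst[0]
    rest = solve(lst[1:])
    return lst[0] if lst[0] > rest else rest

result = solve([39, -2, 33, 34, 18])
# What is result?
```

Recursive max over [39, -2, 33, 34, 18] = 39

Answer: 39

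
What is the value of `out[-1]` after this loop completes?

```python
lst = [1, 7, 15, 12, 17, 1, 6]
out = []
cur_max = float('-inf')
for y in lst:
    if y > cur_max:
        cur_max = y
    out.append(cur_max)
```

Running max ends at 17
`out` takes the values: [] → [1] → [1, 7] → [1, 7, 15] → [1, 7, 15, 15] → [1, 7, 15, 15, 17] → [1, 7, 15, 15, 17, 17] → [1, 7, 15, 15, 17, 17, 17]
So `out[-1]` = 17

Answer: 17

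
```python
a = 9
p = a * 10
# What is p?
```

Trace:
`a = 9` → a = 9
`p = a * 10` → p = 90
So p = 90

Answer: 90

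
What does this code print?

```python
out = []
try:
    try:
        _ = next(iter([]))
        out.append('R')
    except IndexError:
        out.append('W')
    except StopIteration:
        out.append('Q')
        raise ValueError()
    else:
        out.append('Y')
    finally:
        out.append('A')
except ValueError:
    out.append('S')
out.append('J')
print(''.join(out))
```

Execution trace: 'Q' (inner except StopIteration) → 'A' (inner finally) → 'S' (outer except ValueError) → 'J' (after the try/except). Output: QASJ

Answer: QASJ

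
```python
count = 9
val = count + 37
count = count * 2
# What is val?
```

Trace:
`count = 9` → count = 9
`val = count + 37` → val = 46
`count = count * 2` → count = 18
So val = 46

Answer: 46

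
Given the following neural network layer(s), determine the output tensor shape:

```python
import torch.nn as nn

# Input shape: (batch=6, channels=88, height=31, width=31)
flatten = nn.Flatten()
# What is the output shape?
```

Input: (6, 88, 31, 31) -> Output: (6, 84568)

Answer: (6, 84568)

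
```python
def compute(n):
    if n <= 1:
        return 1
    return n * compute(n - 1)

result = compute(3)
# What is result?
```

compute(3) = 3 * 2 * 1 = 6

Answer: 6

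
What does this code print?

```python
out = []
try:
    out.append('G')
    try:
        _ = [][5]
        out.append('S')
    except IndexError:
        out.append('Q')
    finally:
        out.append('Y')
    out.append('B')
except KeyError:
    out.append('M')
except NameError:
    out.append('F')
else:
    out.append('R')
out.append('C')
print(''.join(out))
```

Execution trace: 'G' (try body) → 'Q' (inner except IndexError) → 'Y' (inner finally) → 'B' (try body, no exception) → 'R' (else) → 'C' (after the try/except). Output: GQYBRC

Answer: GQYBRC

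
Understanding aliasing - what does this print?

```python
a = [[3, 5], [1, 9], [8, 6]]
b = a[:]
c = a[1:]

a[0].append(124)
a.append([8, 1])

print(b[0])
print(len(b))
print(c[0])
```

Key concept: slice with nested mutation.
Step by step:
`a = [[3, 5], [1, 9], [8, 6]]` → a = [[3, 5], [1, 9], [8, 6]]
`b = a[:]` → b = [[3, 5], [1, 9], [8, 6]]
`c = a[1:]` → c = [[1, 9], [8, 6]]
`a[0].append(124)` → a = [[3, 5, 124], [1, 9], [8, 6]]; b = [[3, 5, 124], [1, 9], [8, 6]]
`a.append([8, 1])` → a = [[3, 5, 124], [1, 9], [8, 6], [8, 1]]
`print(b[0])` → prints [3, 5, 124]
`print(len(b))` → prints 3
`print(c[0])` → prints [1, 9]

Answer:
[3, 5, 124]
3
[1, 9]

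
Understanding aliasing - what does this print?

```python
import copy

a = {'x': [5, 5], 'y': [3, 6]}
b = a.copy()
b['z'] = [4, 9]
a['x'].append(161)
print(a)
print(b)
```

Key concept: shallow copy of dict with mutable values.
Step by step:
`a = {'x': [5, 5], 'y': [3, 6]}` → a = {'x': [5, 5], 'y': [3, 6]}
`b = a.copy()` → b = {'x': [5, 5], 'y': [3, 6]}
`b['z'] = [4, 9]` → b = {'x': [5, 5], 'y': [3, 6], 'z': [4, 9]}
`a['x'].append(161)` → a = {'x': [5, 5, 161], 'y': [3, 6]}; b = {'x': [5, 5, 161], 'y': [3, 6], 'z': [4, 9]}
`print(a)` → prints {'x': [5, 5, 161], 'y': [3, 6]}
`print(b)` → prints {'x': [5, 5, 161], 'y': [3, 6], 'z': [4, 9]}

Answer:
{'x': [5, 5, 161], 'y': [3, 6]}
{'x': [5, 5, 161], 'y': [3, 6], 'z': [4, 9]}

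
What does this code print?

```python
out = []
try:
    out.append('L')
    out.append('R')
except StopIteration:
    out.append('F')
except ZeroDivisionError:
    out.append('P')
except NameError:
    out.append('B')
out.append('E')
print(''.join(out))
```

Execution trace: 'L' (try body) → 'R' (try body, no exception) → 'E' (after the try/except). Output: LRE

Answer: LRE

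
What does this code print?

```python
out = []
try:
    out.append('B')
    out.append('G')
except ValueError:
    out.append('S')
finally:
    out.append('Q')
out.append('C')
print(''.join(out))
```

Execution trace: 'B' (try body) → 'G' (try body, no exception) → 'Q' (finally) → 'C' (after the try/except). Output: BGQC

Answer: BGQC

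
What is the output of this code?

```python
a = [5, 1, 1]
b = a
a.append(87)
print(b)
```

Key concept: basic list aliasing.
Step by step:
`a = [5, 1, 1]` → a = [5, 1, 1]
`b = a` → b = [5, 1, 1] (same object as a)
`a.append(87)` → a = [5, 1, 1, 87] (same object as b); b = [5, 1, 1, 87] (same object as a)
`print(b)` → prints [5, 1, 1, 87]

Answer: [5, 1, 1, 87]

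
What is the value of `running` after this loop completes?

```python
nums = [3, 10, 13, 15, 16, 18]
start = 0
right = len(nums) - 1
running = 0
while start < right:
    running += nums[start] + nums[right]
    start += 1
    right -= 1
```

Sum of pairs from ends
`running` takes the values: 0 → 21 → 47 → 75

Answer: 75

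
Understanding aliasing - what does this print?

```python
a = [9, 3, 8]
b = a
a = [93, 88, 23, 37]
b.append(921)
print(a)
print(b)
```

Key concept: rebinding vs mutation: a is rebound to a new list, b still points at the original.
Step by step:
`a = [9, 3, 8]` → a = [9, 3, 8]
`b = a` → b = [9, 3, 8] (same object as a)
`a = [93, 88, 23, 37]` → a = [93, 88, 23, 37]
`b.append(921)` → b = [9, 3, 8, 921]
`print(a)` → prints [93, 88, 23, 37]
`print(b)` → prints [9, 3, 8, 921]

Answer:
[93, 88, 23, 37]
[9, 3, 8, 921]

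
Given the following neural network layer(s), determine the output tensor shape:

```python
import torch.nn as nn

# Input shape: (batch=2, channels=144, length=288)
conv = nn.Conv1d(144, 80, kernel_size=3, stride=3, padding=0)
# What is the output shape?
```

Input: (2, 144, 288) -> Output: (2, 80, 96)

Answer: (2, 80, 96)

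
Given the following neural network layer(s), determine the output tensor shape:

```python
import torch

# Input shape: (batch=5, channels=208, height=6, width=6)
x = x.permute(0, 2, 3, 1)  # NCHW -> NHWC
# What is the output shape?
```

Input: (5, 208, 6, 6) -> Output: (5, 6, 6, 208)

Answer: (5, 6, 6, 208)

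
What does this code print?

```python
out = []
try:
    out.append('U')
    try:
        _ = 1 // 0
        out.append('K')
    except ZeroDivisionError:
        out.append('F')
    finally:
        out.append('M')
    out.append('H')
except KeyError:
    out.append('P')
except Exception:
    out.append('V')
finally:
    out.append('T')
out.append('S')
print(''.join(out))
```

Execution trace: 'U' (try body) → 'F' (inner except ZeroDivisionError) → 'M' (inner finally) → 'H' (try body, no exception) → 'T' (finally) → 'S' (after the try/except). Output: UFMHTS

Answer: UFMHTS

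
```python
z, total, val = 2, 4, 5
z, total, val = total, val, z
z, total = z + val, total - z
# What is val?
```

Trace:
`z, total, val = 2, 4, 5` → z = 2; total = 4; val = 5
`z, total, val = total, val, z` → z = 4; total = 5; val = 2
`z, total = z + val, total - z` → z = 6; total = 1
So val = 2

Answer: 2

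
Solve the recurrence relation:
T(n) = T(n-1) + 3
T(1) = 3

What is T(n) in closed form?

Unrolling: T(n) = T(1) + 3·(n-1) = 3 + 3(n-1) = 3n.

Answer: T(n) = 3n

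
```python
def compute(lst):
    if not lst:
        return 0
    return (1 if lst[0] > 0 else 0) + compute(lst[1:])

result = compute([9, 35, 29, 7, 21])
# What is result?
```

Count of positive elements in [9, 35, 29, 7, 21] = 5

Answer: 5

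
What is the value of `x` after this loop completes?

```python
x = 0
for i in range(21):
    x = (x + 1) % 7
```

Increment mod 7, 21 times = 0
`x` takes the values: 0 → 1 → 2 → 3 → 4 → 5 → 6 → 0 → 1 → 2 → 3 → 4 → 5 → 6 → 0 → 1 → 2 → 3 → 4 → 5 → 6 → 0

Answer: 0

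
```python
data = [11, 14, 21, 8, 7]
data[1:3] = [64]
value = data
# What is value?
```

Trace:
`data = [11, 14, 21, 8, 7]` → data = [11, 14, 21, 8, 7]
`data[1:3] = [64]` → data = [11, 64, 8, 7]
`value = data` → value = [11, 64, 8, 7]
So value = [11, 64, 8, 7]

Answer: [11, 64, 8, 7]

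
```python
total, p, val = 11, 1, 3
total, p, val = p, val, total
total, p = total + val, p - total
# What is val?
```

Trace:
`total, p, val = 11, 1, 3` → total = 11; p = 1; val = 3
`total, p, val = p, val, total` → total = 1; p = 3; val = 11
`total, p = total + val, p - total` → total = 12; p = 2
So val = 11

Answer: 11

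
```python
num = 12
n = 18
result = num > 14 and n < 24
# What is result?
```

Trace:
`num = 12` → num = 12
`n = 18` → n = 18
`result = num > 14 and n < 24` → result = False
So result = False

Answer: False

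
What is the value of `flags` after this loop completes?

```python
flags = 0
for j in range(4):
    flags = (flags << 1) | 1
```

Build 4 consecutive 1-bits: 0b1111
`flags` takes the values: 0 → 1 → 3 → 7 → 15

Answer: 15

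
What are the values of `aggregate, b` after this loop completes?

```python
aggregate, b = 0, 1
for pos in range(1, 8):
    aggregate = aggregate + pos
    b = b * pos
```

Sum and factorial of 1 to 7
`aggregate, b` takes the values: (0, 1) → (1, 1) → (3, 1) → (3, 2) → (6, 2) → (6, 6) → (10, 6) → (10, 24) → (15, 24) → (15, 120) → (21, 120) → (21, 720) → (28, 720) → (28, 5040)

Answer: 28, 5040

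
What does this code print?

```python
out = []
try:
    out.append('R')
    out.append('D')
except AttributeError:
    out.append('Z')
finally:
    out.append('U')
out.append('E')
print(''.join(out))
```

Execution trace: 'R' (try body) → 'D' (try body, no exception) → 'U' (finally) → 'E' (after the try/except). Output: RDUE

Answer: RDUE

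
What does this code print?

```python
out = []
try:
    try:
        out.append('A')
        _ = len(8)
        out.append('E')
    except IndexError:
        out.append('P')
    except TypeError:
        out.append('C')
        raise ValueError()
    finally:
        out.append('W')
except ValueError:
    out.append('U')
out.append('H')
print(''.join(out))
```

Execution trace: 'A' (try body) → 'C' (except TypeError) → 'W' (finally) → 'U' (outer except ValueError) → 'H' (after the try/except). Output: ACWUH

Answer: ACWUH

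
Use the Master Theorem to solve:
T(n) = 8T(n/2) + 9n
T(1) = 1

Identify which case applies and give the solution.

a=8, b=2, f(n)=9n. log_2(8) = 3. Since c=1 < 3, Case 1 applies: T(n) = Θ(n^log_b(a)) = O(n^3).

Answer: O(n^3) - Case 1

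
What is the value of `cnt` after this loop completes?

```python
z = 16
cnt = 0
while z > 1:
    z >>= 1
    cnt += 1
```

Count right shifts until 1
`cnt` takes the values: 0 → 1 → 2 → 3 → 4

Answer: 4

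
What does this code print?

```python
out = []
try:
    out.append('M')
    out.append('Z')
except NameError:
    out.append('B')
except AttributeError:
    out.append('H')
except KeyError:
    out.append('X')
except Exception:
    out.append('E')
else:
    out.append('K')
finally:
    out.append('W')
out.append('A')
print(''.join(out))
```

Execution trace: 'M' (try body) → 'Z' (try body, no exception) → 'K' (else) → 'W' (finally) → 'A' (after the try/except). Output: MZKWA

Answer: MZKWA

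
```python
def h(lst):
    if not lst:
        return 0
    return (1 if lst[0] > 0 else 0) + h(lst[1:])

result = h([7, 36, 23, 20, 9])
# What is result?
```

Count of positive elements in [7, 36, 23, 20, 9] = 5

Answer: 5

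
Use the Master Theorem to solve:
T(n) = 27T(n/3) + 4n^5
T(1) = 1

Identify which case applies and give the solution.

a=27, b=3, f(n)=4n^5. log_3(27) = 3. Since c=5 > 3 and the regularity condition holds (27(n/3)^5 = (27/3^5)n^5 with 27/3^5 < 1), Case 3 applies: T(n) = Θ(f(n)) = O(n^5).

Answer: O(n^5) - Case 3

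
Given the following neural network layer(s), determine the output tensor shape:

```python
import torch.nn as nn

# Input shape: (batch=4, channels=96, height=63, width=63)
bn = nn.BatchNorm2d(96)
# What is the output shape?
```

Input: (4, 96, 63, 63) -> Output: (4, 96, 63, 63)

Answer: (4, 96, 63, 63)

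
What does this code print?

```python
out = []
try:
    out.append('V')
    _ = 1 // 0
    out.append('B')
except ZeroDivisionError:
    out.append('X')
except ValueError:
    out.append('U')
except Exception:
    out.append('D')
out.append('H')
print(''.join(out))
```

Execution trace: 'V' (try body) → 'X' (except ZeroDivisionError) → 'H' (after the try/except). Output: VXH

Answer: VXH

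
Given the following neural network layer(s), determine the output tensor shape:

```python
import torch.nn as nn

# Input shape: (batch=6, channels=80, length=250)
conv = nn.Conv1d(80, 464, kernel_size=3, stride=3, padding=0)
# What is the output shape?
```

Input: (6, 80, 250) -> Output: (6, 464, 83)

Answer: (6, 464, 83)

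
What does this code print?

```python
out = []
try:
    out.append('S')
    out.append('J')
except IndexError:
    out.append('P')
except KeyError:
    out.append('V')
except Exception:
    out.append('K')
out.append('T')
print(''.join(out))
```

Execution trace: 'S' (try body) → 'J' (try body, no exception) → 'T' (after the try/except). Output: SJT

Answer: SJT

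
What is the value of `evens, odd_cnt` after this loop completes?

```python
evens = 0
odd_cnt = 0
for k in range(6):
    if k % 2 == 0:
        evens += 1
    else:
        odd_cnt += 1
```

Count evens and odds in range(6)
`evens, odd_cnt` takes the values: (0, 0) → (1, 0) → (1, 1) → (2, 1) → (2, 2) → (3, 2) → (3, 3)

Answer: 3, 3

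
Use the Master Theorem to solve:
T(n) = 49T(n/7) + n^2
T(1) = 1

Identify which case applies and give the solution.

a=49, b=7, f(n)=n^2. log_7(49) = 2. Since c=2 = 2, Case 2 applies: T(n) = Θ(n^log_b(a) · log n) = O(n^2 log n).

Answer: O(n^2 log n) - Case 2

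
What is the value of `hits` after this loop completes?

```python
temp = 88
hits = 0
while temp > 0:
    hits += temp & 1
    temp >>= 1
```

Count set bits in 88 (binary: 0b1011000)
`hits` takes the values: 0 → 1 → 2 → 3

Answer: 3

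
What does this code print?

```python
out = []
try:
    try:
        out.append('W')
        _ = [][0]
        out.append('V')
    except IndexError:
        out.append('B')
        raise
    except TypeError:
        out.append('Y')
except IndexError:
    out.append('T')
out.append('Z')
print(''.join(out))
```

Execution trace: 'W' (inner try body) → 'B' (inner except IndexError) → 'T' (outer except IndexError) → 'Z' (after the try/except). Output: WBTZ

Answer: WBTZ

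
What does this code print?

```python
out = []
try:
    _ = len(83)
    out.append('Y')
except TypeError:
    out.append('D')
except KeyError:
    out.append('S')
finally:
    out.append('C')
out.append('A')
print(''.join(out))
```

Execution trace: 'D' (except TypeError) → 'C' (finally) → 'A' (after the try/except). Output: DCA

Answer: DCA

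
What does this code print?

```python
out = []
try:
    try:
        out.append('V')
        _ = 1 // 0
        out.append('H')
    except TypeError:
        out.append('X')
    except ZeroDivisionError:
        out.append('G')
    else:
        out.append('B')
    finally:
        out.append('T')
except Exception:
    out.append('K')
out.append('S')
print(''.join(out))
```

Execution trace: 'V' (inner try body) → 'G' (inner except ZeroDivisionError) → 'T' (inner finally) → 'S' (after the try/except). Output: VGTS

Answer: VGTS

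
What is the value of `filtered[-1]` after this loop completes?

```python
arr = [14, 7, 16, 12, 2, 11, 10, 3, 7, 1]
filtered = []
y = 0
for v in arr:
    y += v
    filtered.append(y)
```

Cumulative sum ends at 83
`filtered` takes the values: [] → [14] → [14, 21] → [14, 21, 37] → [14, 21, 37, 49] → [14, 21, 37, 49, 51] → [14, 21, 37, 49, 51, 62] → [14, 21, 37, 49, 51, 62, 72] → [14, 21, 37, 49, 51, 62, 72, 75] → [14, 21, 37, 49, 51, 62, 72, 75, 82] → [14, 21, 37, 49, 51, 62, 72, 75, 82, 83]
So `filtered[-1]` = 83

Answer: 83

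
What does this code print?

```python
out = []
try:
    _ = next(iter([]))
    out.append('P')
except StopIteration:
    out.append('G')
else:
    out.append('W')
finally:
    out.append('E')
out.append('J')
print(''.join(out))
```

Execution trace: 'G' (except StopIteration) → 'E' (finally) → 'J' (after the try/except). Output: GEJ

Answer: GEJ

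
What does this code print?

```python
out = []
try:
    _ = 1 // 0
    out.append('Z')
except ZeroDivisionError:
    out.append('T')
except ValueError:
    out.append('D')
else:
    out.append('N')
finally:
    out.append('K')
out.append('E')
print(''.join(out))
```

Execution trace: 'T' (except ZeroDivisionError) → 'K' (finally) → 'E' (after the try/except). Output: TKE

Answer: TKE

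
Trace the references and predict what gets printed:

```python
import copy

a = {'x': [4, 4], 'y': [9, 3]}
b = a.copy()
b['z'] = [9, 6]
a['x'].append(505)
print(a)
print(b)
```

Key concept: shallow copy of dict with mutable values.
Step by step:
`a = {'x': [4, 4], 'y': [9, 3]}` → a = {'x': [4, 4], 'y': [9, 3]}
`b = a.copy()` → b = {'x': [4, 4], 'y': [9, 3]}
`b['z'] = [9, 6]` → b = {'x': [4, 4], 'y': [9, 3], 'z': [9, 6]}
`a['x'].append(505)` → a = {'x': [4, 4, 505], 'y': [9, 3]}; b = {'x': [4, 4, 505], 'y': [9, 3], 'z': [9, 6]}
`print(a)` → prints {'x': [4, 4, 505], 'y': [9, 3]}
`print(b)` → prints {'x': [4, 4, 505], 'y': [9, 3], 'z': [9, 6]}

Answer:
{'x': [4, 4, 505], 'y': [9, 3]}
{'x': [4, 4, 505], 'y': [9, 3], 'z': [9, 6]}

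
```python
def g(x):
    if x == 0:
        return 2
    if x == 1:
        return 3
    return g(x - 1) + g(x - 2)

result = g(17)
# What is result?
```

Build up from base cases: g(0)=2, g(1)=3, g(2)=5, g(3)=8, g(4)=13, g(5)=21, g(6)=34, ..., g(17)=6765

Answer: 6765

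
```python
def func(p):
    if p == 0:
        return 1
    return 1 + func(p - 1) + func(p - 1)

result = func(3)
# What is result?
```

func(p) = 1 + 2·func(p-1), func(0)=1. Closed form: (1+1)·2^3 - 1 = 15.

Answer: 15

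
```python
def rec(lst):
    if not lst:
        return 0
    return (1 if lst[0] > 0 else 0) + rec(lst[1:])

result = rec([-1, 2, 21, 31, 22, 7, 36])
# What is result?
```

Count of positive elements in [-1, 2, 21, 31, 22, 7, 36] = 6

Answer: 6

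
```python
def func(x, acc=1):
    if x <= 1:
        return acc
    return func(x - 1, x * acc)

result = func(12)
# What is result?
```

Accumulator trace (n, acc): (12, 1) -> (11, 12) -> (10, 132) -> (9, 1320) -> (8, 11880) -> (7, 95040) -> (6, 665280) -> (5, 3991680) -> (4, 19958400) -> (3, 79833600) -> (2, 239500800) -> (1, 479001600) -> return 479001600

Answer: 479001600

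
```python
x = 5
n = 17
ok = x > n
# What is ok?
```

Trace:
`x = 5` → x = 5
`n = 17` → n = 17
`ok = x > n` → ok = False
So ok = False

Answer: False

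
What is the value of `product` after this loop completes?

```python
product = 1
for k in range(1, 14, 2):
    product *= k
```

Product of 1, 3, 5, ... up to 13
`product` takes the values: 1 → 3 → 15 → 105 → 945 → 10395 → 135135

Answer: 135135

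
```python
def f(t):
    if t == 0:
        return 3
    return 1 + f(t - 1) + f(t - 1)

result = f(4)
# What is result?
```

f(t) = 1 + 2·f(t-1), f(0)=3. Closed form: (3+1)·2^4 - 1 = 63.

Answer: 63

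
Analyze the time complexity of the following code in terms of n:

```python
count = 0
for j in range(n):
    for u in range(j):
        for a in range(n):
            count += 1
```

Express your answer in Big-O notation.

Each loop level contributes: n × n × n. Multiplying the contributions gives O(n^3).

Answer: O(n^3)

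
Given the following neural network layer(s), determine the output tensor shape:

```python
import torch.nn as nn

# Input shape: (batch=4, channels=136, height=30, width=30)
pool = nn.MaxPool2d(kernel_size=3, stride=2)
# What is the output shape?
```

Input: (4, 136, 30, 30) -> Output: (4, 136, 14, 14)

Answer: (4, 136, 14, 14)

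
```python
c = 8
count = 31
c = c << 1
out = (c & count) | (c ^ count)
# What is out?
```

Trace:
`c = 8` → c = 8
`count = 31` → count = 31
`c = c << 1` → c = 16
`out = (c & count) | (c ^ count)` → out = 31
So out = 31

Answer: 31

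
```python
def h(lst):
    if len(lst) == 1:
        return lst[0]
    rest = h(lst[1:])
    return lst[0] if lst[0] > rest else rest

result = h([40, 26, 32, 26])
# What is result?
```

Recursive max over [40, 26, 32, 26] = 40

Answer: 40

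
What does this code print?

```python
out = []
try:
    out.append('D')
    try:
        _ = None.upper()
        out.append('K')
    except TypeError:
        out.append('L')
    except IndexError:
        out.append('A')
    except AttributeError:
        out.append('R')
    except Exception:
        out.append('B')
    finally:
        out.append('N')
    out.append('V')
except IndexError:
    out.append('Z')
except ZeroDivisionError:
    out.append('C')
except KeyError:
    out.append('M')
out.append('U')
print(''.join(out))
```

Execution trace: 'D' (try body) → 'R' (inner except AttributeError) → 'N' (inner finally) → 'V' (try body, no exception) → 'U' (after the try/except). Output: DRNVU

Answer: DRNVU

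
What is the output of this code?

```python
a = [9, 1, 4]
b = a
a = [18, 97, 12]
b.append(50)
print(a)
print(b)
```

Key concept: rebinding vs mutation: a is rebound to a new list, b still points at the original.
Step by step:
`a = [9, 1, 4]` → a = [9, 1, 4]
`b = a` → b = [9, 1, 4] (same object as a)
`a = [18, 97, 12]` → a = [18, 97, 12]
`b.append(50)` → b = [9, 1, 4, 50]
`print(a)` → prints [18, 97, 12]
`print(b)` → prints [9, 1, 4, 50]

Answer:
[18, 97, 12]
[9, 1, 4, 50]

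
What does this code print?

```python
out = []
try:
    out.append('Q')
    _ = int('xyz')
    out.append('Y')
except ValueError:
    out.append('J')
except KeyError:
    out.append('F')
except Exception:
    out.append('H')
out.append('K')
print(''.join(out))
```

Execution trace: 'Q' (try body) → 'J' (except ValueError) → 'K' (after the try/except). Output: QJK

Answer: QJK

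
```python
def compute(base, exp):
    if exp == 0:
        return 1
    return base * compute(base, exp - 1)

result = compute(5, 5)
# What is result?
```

compute(5, 5) = 5 * 5 * 5 * 5 * 5 = 3125

Answer: 3125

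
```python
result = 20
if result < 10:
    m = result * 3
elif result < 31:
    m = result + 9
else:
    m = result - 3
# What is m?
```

Trace:
`result = 20` → result = 20
`if result < 10: ...` → result < 10 is False, result < 31 is True → m = 29
So m = 29

Answer: 29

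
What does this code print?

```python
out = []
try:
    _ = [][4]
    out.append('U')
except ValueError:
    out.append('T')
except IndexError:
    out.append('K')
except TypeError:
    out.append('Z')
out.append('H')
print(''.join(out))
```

Execution trace: 'K' (except IndexError) → 'H' (after the try/except). Output: KH

Answer: KH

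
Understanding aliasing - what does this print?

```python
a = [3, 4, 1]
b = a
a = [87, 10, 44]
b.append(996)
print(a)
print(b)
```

Key concept: rebinding vs mutation: a is rebound to a new list, b still points at the original.
Step by step:
`a = [3, 4, 1]` → a = [3, 4, 1]
`b = a` → b = [3, 4, 1] (same object as a)
`a = [87, 10, 44]` → a = [87, 10, 44]
`b.append(996)` → b = [3, 4, 1, 996]
`print(a)` → prints [87, 10, 44]
`print(b)` → prints [3, 4, 1, 996]

Answer:
[87, 10, 44]
[3, 4, 1, 996]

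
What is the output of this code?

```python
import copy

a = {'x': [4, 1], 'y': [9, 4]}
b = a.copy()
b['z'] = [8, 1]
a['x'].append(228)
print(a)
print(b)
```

Key concept: shallow copy of dict with mutable values.
Step by step:
`a = {'x': [4, 1], 'y': [9, 4]}` → a = {'x': [4, 1], 'y': [9, 4]}
`b = a.copy()` → b = {'x': [4, 1], 'y': [9, 4]}
`b['z'] = [8, 1]` → b = {'x': [4, 1], 'y': [9, 4], 'z': [8, 1]}
`a['x'].append(228)` → a = {'x': [4, 1, 228], 'y': [9, 4]}; b = {'x': [4, 1, 228], 'y': [9, 4], 'z': [8, 1]}
`print(a)` → prints {'x': [4, 1, 228], 'y': [9, 4]}
`print(b)` → prints {'x': [4, 1, 228], 'y': [9, 4], 'z': [8, 1]}

Answer:
{'x': [4, 1, 228], 'y': [9, 4]}
{'x': [4, 1, 228], 'y': [9, 4], 'z': [8, 1]}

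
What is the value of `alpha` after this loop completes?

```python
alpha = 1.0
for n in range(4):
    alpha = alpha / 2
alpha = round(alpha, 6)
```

Halving LR 4 times: 1 / 2^4
`alpha` takes the values: 1.0 → 0.5 → 0.25 → 0.125 → 0.0625

Answer: 0.0625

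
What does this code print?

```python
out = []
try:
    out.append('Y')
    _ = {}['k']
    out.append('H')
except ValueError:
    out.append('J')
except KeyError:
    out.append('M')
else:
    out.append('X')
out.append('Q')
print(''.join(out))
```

Execution trace: 'Y' (try body) → 'M' (except KeyError) → 'Q' (after the try/except). Output: YMQ

Answer: YMQ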